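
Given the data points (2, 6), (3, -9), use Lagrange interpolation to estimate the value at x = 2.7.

Lagrange interpolation formula:
P(x) = Σ yᵢ × Lᵢ(x)
where Lᵢ(x) = Π_{j≠i} (x - xⱼ)/(xᵢ - xⱼ)

L_0(2.7) = (2.7 - 3)/(2 - 3) = 0.300000
L_1(2.7) = (2.7 - 2)/(3 - 2) = 0.700000

P(2.7) = 6×L_0(2.7) + (-9)×L_1(2.7)
P(2.7) = -4.500000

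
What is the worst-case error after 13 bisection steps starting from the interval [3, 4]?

Bisection error bound: |error| ≤ (b-a)/2^n
|error| ≤ (4 - 3)/2^13 = 1/2^13
|error| ≤ 0.0001220703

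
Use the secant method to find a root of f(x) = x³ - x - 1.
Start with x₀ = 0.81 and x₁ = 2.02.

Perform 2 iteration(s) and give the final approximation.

f(x) = x³ - x - 1
x₀ = 0.81, x₁ = 2.02

Secant formula: x_{n+1} = x_n - f(x_n)(x_n - x_{n-1})/(f(x_n) - f(x_{n-1}))

Iteration 1:
  f(0.810000) = -1.278559
  f(2.020000) = 5.222408
  x_2 = 2.020000 - 5.222408×(2.020000 - 0.810000)/(5.222408 - (-1.278559))
       = 1.047973
Iteration 2:
  f(2.020000) = 5.222408
  f(1.047973) = -0.897039
  x_3 = 1.047973 - (-0.897039)×(1.047973 - 2.020000)/(-0.897039 - 5.222408)
       = 1.190461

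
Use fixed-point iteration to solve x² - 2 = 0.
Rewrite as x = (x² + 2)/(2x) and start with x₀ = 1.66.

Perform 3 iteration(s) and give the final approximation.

Equation: x² - 2 = 0
Fixed-point form: x = (x² + 2)/(2x)
x₀ = 1.66

x_1 = g(1.660000) = 1.432410
x_2 = g(1.432410) = 1.414329
x_3 = g(1.414329) = 1.414214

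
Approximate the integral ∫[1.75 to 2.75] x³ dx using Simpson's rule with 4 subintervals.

f(x) = x³
a = 1.75, b = 2.75, n = 4
h = (b - a)/n = 0.250000

Simpson's rule: (h/3)[f(x₀) + 4f(x₁) + 2f(x₂) + ... + f(xₙ)]

x_0 = 1.7500, f(x_0) = 5.359375, coefficient = 1
x_1 = 2.0000, f(x_1) = 8.000000, coefficient = 4
x_2 = 2.2500, f(x_2) = 11.390625, coefficient = 2
x_3 = 2.5000, f(x_3) = 15.625000, coefficient = 4
x_4 = 2.7500, f(x_4) = 20.796875, coefficient = 1

I ≈ (0.250000/3) × 143.437500 = 11.953125
Exact value: 11.953125
Error: 0.000000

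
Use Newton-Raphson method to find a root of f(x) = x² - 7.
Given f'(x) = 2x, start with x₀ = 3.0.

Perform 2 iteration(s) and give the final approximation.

f(x) = x² - 7
f'(x) = 2x
x₀ = 3.0

Newton-Raphson formula: x_{n+1} = x_n - f(x_n)/f'(x_n)

Iteration 1:
  f(3.000000) = 2.000000
  f'(3.000000) = 6.000000
  x_1 = 3.000000 - 2.000000/6.000000 = 2.666667
Iteration 2:
  f(2.666667) = 0.111111
  f'(2.666667) = 5.333333
  x_2 = 2.666667 - 0.111111/5.333333 = 2.645833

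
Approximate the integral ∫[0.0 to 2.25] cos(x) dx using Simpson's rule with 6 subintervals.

f(x) = cos(x)
a = 0.0, b = 2.25, n = 6
h = (b - a)/n = 0.375000

Simpson's rule: (h/3)[f(x₀) + 4f(x₁) + 2f(x₂) + ... + f(xₙ)]

x_0 = 0.0000, f(x_0) = 1.000000, coefficient = 1
x_1 = 0.3750, f(x_1) = 0.930508, coefficient = 4
x_2 = 0.7500, f(x_2) = 0.731689, coefficient = 2
x_3 = 1.1250, f(x_3) = 0.431177, coefficient = 4
x_4 = 1.5000, f(x_4) = 0.070737, coefficient = 2
x_5 = 1.8750, f(x_5) = -0.299534, coefficient = 4
x_6 = 2.2500, f(x_6) = -0.628174, coefficient = 1

I ≈ (0.375000/3) × 6.225281 = 0.778160
Exact value: 0.778073
Error: 0.000087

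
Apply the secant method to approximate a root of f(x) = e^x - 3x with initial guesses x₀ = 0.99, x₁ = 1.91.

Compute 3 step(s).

f(x) = e^x - 3x
x₀ = 0.99, x₁ = 1.91

Secant formula: x_{n+1} = x_n - f(x_n)(x_n - x_{n-1})/(f(x_n) - f(x_{n-1}))

Iteration 1:
  f(0.990000) = -0.278766
  f(1.910000) = 1.023089
  x_2 = 1.910000 - 1.023089×(1.910000 - 0.990000)/(1.023089 - (-0.278766))
       = 1.186999
Iteration 2:
  f(1.910000) = 1.023089
  f(1.186999) = -0.283765
  x_3 = 1.186999 - (-0.283765)×(1.186999 - 1.910000)/(-0.283765 - 1.023089)
       = 1.343989
Iteration 3:
  f(1.186999) = -0.283765
  f(1.343989) = -0.197659
  x_4 = 1.343989 - (-0.197659)×(1.343989 - 1.186999)/(-0.197659 - (-0.283765))
       = 1.704362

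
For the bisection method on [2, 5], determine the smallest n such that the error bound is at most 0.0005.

We need (b-a)/2^n ≤ 0.0005
(5 - 2)/2^n ≤ 0.0005
3/2^n ≤ 0.0005
2^n ≥ 6000
n ≥ log₂(6000) = 12.55
n ≥ 13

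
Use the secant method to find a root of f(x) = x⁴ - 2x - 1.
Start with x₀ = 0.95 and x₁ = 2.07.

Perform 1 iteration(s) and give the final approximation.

f(x) = x⁴ - 2x - 1
x₀ = 0.95, x₁ = 2.07

Secant formula: x_{n+1} = x_n - f(x_n)(x_n - x_{n-1})/(f(x_n) - f(x_{n-1}))

Iteration 1:
  f(0.950000) = -2.085494
  f(2.070000) = 13.220368
  x_2 = 2.070000 - 13.220368×(2.070000 - 0.950000)/(13.220368 - (-2.085494))
       = 1.102605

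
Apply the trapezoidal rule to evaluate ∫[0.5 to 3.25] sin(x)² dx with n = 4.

f(x) = sin(x)²
a = 0.5, b = 3.25, n = 4
h = (b - a)/n = 0.687500

Trapezoidal rule: (h/2)[f(x₀) + 2f(x₁) + 2f(x₂) + ... + f(xₙ)]

x_0 = 0.5000, f(x_0) = 0.229849, coefficient = 1
x_1 = 1.1875, f(x_1) = 0.860139, coefficient = 2
x_2 = 1.8750, f(x_2) = 0.910280, coefficient = 2
x_3 = 2.5625, f(x_3) = 0.299499, coefficient = 2
x_4 = 3.2500, f(x_4) = 0.011706, coefficient = 1

I ≈ (0.687500/2) × 4.381390 = 1.506103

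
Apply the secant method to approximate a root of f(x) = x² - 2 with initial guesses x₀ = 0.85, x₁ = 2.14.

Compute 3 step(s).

f(x) = x² - 2
x₀ = 0.85, x₁ = 2.14

Secant formula: x_{n+1} = x_n - f(x_n)(x_n - x_{n-1})/(f(x_n) - f(x_{n-1}))

Iteration 1:
  f(0.850000) = -1.277500
  f(2.140000) = 2.579600
  x_2 = 2.140000 - 2.579600×(2.140000 - 0.850000)/(2.579600 - (-1.277500))
       = 1.277258
Iteration 2:
  f(2.140000) = 2.579600
  f(1.277258) = -0.368613
  x_3 = 1.277258 - (-0.368613)×(1.277258 - 2.140000)/(-0.368613 - 2.579600)
       = 1.385126
Iteration 3:
  f(1.277258) = -0.368613
  f(1.385126) = -0.081427
  x_4 = 1.385126 - (-0.081427)×(1.385126 - 1.277258)/(-0.081427 - (-0.368613))
       = 1.415710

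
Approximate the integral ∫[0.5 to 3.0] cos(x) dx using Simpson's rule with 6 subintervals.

f(x) = cos(x)
a = 0.5, b = 3.0, n = 6
h = (b - a)/n = 0.416667

Simpson's rule: (h/3)[f(x₀) + 4f(x₁) + 2f(x₂) + ... + f(xₙ)]

x_0 = 0.5000, f(x_0) = 0.877583, coefficient = 1
x_1 = 0.9167, f(x_1) = 0.608469, coefficient = 4
x_2 = 1.3333, f(x_2) = 0.235238, coefficient = 2
x_3 = 1.7500, f(x_3) = -0.178246, coefficient = 4
x_4 = 2.1667, f(x_4) = -0.561229, coefficient = 2
x_5 = 2.5833, f(x_5) = -0.848178, coefficient = 4
x_6 = 3.0000, f(x_6) = -0.989992, coefficient = 1

I ≈ (0.416667/3) × -2.436216 = -0.338363
Exact value: -0.338306
Error: 0.000058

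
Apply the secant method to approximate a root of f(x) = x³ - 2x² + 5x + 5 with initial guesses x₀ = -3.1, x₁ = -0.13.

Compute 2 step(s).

f(x) = x³ - 2x² + 5x + 5
x₀ = -3.1, x₁ = -0.13

Secant formula: x_{n+1} = x_n - f(x_n)(x_n - x_{n-1})/(f(x_n) - f(x_{n-1}))

Iteration 1:
  f(-3.100000) = -59.511000
  f(-0.130000) = 4.314003
  x_2 = -0.130000 - 4.314003×(-0.130000 - (-3.100000))/(4.314003 - (-59.511000))
       = -0.330746
Iteration 2:
  f(-0.130000) = 4.314003
  f(-0.330746) = 3.091306
  x_3 = -0.330746 - 3.091306×(-0.330746 - (-0.130000))/(3.091306 - 4.314003)
       = -0.838284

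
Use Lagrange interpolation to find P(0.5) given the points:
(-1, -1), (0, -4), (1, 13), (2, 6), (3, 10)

Lagrange interpolation formula:
P(x) = Σ yᵢ × Lᵢ(x)
where Lᵢ(x) = Π_{j≠i} (x - xⱼ)/(xᵢ - xⱼ)

L_0(0.5) = (0.5 - 0)/(-1 - 0) × (0.5 - 1)/(-1 - 1) × (0.5 - 2)/(-1 - 2) × (0.5 - 3)/(-1 - 3) = -0.039062
L_1(0.5) = (0.5 - (-1))/(0 - (-1)) × (0.5 - 1)/(0 - 1) × (0.5 - 2)/(0 - 2) × (0.5 - 3)/(0 - 3) = 0.468750
L_2(0.5) = (0.5 - (-1))/(1 - (-1)) × (0.5 - 0)/(1 - 0) × (0.5 - 2)/(1 - 2) × (0.5 - 3)/(1 - 3) = 0.703125
L_3(0.5) = (0.5 - (-1))/(2 - (-1)) × (0.5 - 0)/(2 - 0) × (0.5 - 1)/(2 - 1) × (0.5 - 3)/(2 - 3) = -0.156250
L_4(0.5) = (0.5 - (-1))/(3 - (-1)) × (0.5 - 0)/(3 - 0) × (0.5 - 1)/(3 - 1) × (0.5 - 2)/(3 - 2) = 0.023438

P(0.5) = (-1)×L_0(0.5) + (-4)×L_1(0.5) + 13×L_2(0.5) + 6×L_3(0.5) + 10×L_4(0.5)
P(0.5) = 6.601562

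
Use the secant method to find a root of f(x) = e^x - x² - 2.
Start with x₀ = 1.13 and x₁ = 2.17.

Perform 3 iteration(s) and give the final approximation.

f(x) = e^x - x² - 2
x₀ = 1.13, x₁ = 2.17

Secant formula: x_{n+1} = x_n - f(x_n)(x_n - x_{n-1})/(f(x_n) - f(x_{n-1}))

Iteration 1:
  f(1.130000) = -0.181243
  f(2.170000) = 2.049384
  x_2 = 2.170000 - 2.049384×(2.170000 - 1.130000)/(2.049384 - (-0.181243))
       = 1.214502
Iteration 2:
  f(2.170000) = 2.049384
  f(1.214502) = -0.106399
  x_3 = 1.214502 - (-0.106399)×(1.214502 - 2.170000)/(-0.106399 - 2.049384)
       = 1.261661
Iteration 3:
  f(1.214502) = -0.106399
  f(1.261661) = -0.060506
  x_4 = 1.261661 - (-0.060506)×(1.261661 - 1.214502)/(-0.060506 - (-0.106399))
       = 1.323837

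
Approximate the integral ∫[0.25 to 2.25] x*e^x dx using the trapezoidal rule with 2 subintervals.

f(x) = x*e^x
a = 0.25, b = 2.25, n = 2
h = (b - a)/n = 1.000000

Trapezoidal rule: (h/2)[f(x₀) + 2f(x₁) + 2f(x₂) + ... + f(xₙ)]

x_0 = 0.2500, f(x_0) = 0.321006, coefficient = 1
x_1 = 1.2500, f(x_1) = 4.362929, coefficient = 2
x_2 = 2.2500, f(x_2) = 21.347406, coefficient = 1

I ≈ (1.000000/2) × 30.394269 = 15.197135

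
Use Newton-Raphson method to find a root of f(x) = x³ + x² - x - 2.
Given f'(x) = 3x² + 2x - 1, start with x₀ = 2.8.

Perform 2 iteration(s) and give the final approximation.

f(x) = x³ + x² - x - 2
f'(x) = 3x² + 2x - 1
x₀ = 2.8

Newton-Raphson formula: x_{n+1} = x_n - f(x_n)/f'(x_n)

Iteration 1:
  f(2.800000) = 24.992000
  f'(2.800000) = 28.120000
  x_1 = 2.800000 - 24.992000/28.120000 = 1.911238
Iteration 2:
  f(1.911238) = 6.723015
  f'(1.911238) = 13.780962
  x_2 = 1.911238 - 6.723015/13.780962 = 1.423390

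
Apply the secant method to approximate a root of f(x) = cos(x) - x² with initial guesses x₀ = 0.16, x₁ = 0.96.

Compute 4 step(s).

f(x) = cos(x) - x²
x₀ = 0.16, x₁ = 0.96

Secant formula: x_{n+1} = x_n - f(x_n)(x_n - x_{n-1})/(f(x_n) - f(x_{n-1}))

Iteration 1:
  f(0.160000) = 0.961627
  f(0.960000) = -0.348080
  x_2 = 0.960000 - (-0.348080)×(0.960000 - 0.160000)/(-0.348080 - 0.961627)
       = 0.747385
Iteration 2:
  f(0.960000) = -0.348080
  f(0.747385) = 0.174885
  x_3 = 0.747385 - 0.174885×(0.747385 - 0.960000)/(0.174885 - (-0.348080))
       = 0.818486
Iteration 3:
  f(0.747385) = 0.174885
  f(0.818486) = 0.013409
  x_4 = 0.818486 - 0.013409×(0.818486 - 0.747385)/(0.013409 - 0.174885)
       = 0.824390
Iteration 4:
  f(0.818486) = 0.013409
  f(0.824390) = -0.000614
  x_5 = 0.824390 - (-0.000614)×(0.824390 - 0.818486)/(-0.000614 - 0.013409)
       = 0.824131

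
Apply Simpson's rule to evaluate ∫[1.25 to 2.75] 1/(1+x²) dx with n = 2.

f(x) = 1/(1+x²)
a = 1.25, b = 2.75, n = 2
h = (b - a)/n = 0.750000

Simpson's rule: (h/3)[f(x₀) + 4f(x₁) + 2f(x₂) + ... + f(xₙ)]

x_0 = 1.2500, f(x_0) = 0.390244, coefficient = 1
x_1 = 2.0000, f(x_1) = 0.200000, coefficient = 4
x_2 = 2.7500, f(x_2) = 0.116788, coefficient = 1

I ≈ (0.750000/3) × 1.307032 = 0.326758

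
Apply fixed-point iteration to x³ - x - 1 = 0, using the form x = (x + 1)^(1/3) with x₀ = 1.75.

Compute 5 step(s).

Equation: x³ - x - 1 = 0
Fixed-point form: x = (x + 1)^(1/3)
x₀ = 1.75

x_1 = g(1.750000) = 1.401020
x_2 = g(1.401020) = 1.339055
x_3 = g(1.339055) = 1.327436
x_4 = g(1.327436) = 1.325234
x_5 = g(1.325234) = 1.324816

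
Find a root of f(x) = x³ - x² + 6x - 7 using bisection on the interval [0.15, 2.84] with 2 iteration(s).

f(x) = x³ - x² + 6x - 7
Initial interval: [0.15, 2.84]

Iteration 1:
  c_1 = (0.150000 + 2.840000)/2 = 1.495000
  f(c_1) = f(1.495000) = 3.076337
  f(a) × f(c) < 0, new interval: [0.150000, 1.495000]
Iteration 2:
  c_2 = (0.150000 + 1.495000)/2 = 0.822500
  f(c_2) = f(0.822500) = -2.185080
  f(a) × f(c) ≥ 0, new interval: [0.822500, 1.495000]

After 2 iteration(s), the approximation is c_2 = 0.822500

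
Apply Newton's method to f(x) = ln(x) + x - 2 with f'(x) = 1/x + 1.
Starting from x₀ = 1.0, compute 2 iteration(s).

f(x) = ln(x) + x - 2
f'(x) = 1/x + 1
x₀ = 1.0

Newton-Raphson formula: x_{n+1} = x_n - f(x_n)/f'(x_n)

Iteration 1:
  f(1.000000) = -1.000000
  f'(1.000000) = 2.000000
  x_1 = 1.000000 - (-1.000000)/2.000000 = 1.500000
Iteration 2:
  f(1.500000) = -0.094535
  f'(1.500000) = 1.666667
  x_2 = 1.500000 - (-0.094535)/1.666667 = 1.556721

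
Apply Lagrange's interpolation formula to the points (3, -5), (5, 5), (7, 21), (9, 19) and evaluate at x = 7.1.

Lagrange interpolation formula:
P(x) = Σ yᵢ × Lᵢ(x)
where Lᵢ(x) = Π_{j≠i} (x - xⱼ)/(xᵢ - xⱼ)

L_0(7.1) = (7.1 - 5)/(3 - 5) × (7.1 - 7)/(3 - 7) × (7.1 - 9)/(3 - 9) = 0.008312
L_1(7.1) = (7.1 - 3)/(5 - 3) × (7.1 - 7)/(5 - 7) × (7.1 - 9)/(5 - 9) = -0.048687
L_2(7.1) = (7.1 - 3)/(7 - 3) × (7.1 - 5)/(7 - 5) × (7.1 - 9)/(7 - 9) = 1.022437
L_3(7.1) = (7.1 - 3)/(9 - 3) × (7.1 - 5)/(9 - 5) × (7.1 - 7)/(9 - 7) = 0.017937

P(7.1) = (-5)×L_0(7.1) + 5×L_1(7.1) + 21×L_2(7.1) + 19×L_3(7.1)
P(7.1) = 21.527000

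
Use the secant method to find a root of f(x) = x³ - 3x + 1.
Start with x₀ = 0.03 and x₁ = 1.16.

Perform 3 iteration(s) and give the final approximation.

f(x) = x³ - 3x + 1
x₀ = 0.03, x₁ = 1.16

Secant formula: x_{n+1} = x_n - f(x_n)(x_n - x_{n-1})/(f(x_n) - f(x_{n-1}))

Iteration 1:
  f(0.030000) = 0.910027
  f(1.160000) = -0.919104
  x_2 = 1.160000 - (-0.919104)×(1.160000 - 0.030000)/(-0.919104 - 0.910027)
       = 0.592196
Iteration 2:
  f(1.160000) = -0.919104
  f(0.592196) = -0.568908
  x_3 = 0.592196 - (-0.568908)×(0.592196 - 1.160000)/(-0.568908 - (-0.919104))
       = -0.330223
Iteration 3:
  f(0.592196) = -0.568908
  f(-0.330223) = 1.954659
  x_4 = -0.330223 - 1.954659×(-0.330223 - 0.592196)/(1.954659 - (-0.568908))
       = 0.384248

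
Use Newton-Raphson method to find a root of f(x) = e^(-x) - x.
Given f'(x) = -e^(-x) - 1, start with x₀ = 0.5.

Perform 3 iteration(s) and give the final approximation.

f(x) = e^(-x) - x
f'(x) = -e^(-x) - 1
x₀ = 0.5

Newton-Raphson formula: x_{n+1} = x_n - f(x_n)/f'(x_n)

Iteration 1:
  f(0.500000) = 0.106531
  f'(0.500000) = -1.606531
  x_1 = 0.500000 - 0.106531/(-1.606531) = 0.566311
Iteration 2:
  f(0.566311) = 0.001305
  f'(0.566311) = -1.567616
  x_2 = 0.566311 - 0.001305/(-1.567616) = 0.567143
Iteration 3:
  f(0.567143) = 0.000000
  f'(0.567143) = -1.567143
  x_3 = 0.567143 - 0.000000/(-1.567143) = 0.567143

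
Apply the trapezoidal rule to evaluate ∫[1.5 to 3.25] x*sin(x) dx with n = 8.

f(x) = x*sin(x)
a = 1.5, b = 3.25, n = 8
h = (b - a)/n = 0.218750

Trapezoidal rule: (h/2)[f(x₀) + 2f(x₁) + 2f(x₂) + ... + f(xₙ)]

x_0 = 1.5000, f(x_0) = 1.496242, coefficient = 1
x_1 = 1.7188, f(x_1) = 1.699972, coefficient = 2
x_2 = 1.9375, f(x_2) = 1.808684, coefficient = 2
x_3 = 2.1562, f(x_3) = 1.797151, coefficient = 2
x_4 = 2.3750, f(x_4) = 1.647502, coefficient = 2
x_5 = 2.5938, f(x_5) = 1.350946, coefficient = 2
x_6 = 2.8125, f(x_6) = 0.908956, coefficient = 2
x_7 = 3.0312, f(x_7) = 0.333798, coefficient = 2
x_8 = 3.2500, f(x_8) = -0.351634, coefficient = 1

I ≈ (0.218750/2) × 20.238629 = 2.213600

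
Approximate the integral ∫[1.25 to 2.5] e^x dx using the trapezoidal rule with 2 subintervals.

f(x) = e^x
a = 1.25, b = 2.5, n = 2
h = (b - a)/n = 0.625000

Trapezoidal rule: (h/2)[f(x₀) + 2f(x₁) + 2f(x₂) + ... + f(xₙ)]

x_0 = 1.2500, f(x_0) = 3.490343, coefficient = 1
x_1 = 1.8750, f(x_1) = 6.520819, coefficient = 2
x_2 = 2.5000, f(x_2) = 12.182494, coefficient = 1

I ≈ (0.625000/2) × 28.714475 = 8.973273
Exact value: 8.692151
Error: 0.281122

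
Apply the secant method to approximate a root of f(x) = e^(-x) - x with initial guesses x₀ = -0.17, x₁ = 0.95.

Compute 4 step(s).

f(x) = e^(-x) - x
x₀ = -0.17, x₁ = 0.95

Secant formula: x_{n+1} = x_n - f(x_n)(x_n - x_{n-1})/(f(x_n) - f(x_{n-1}))

Iteration 1:
  f(-0.170000) = 1.355305
  f(0.950000) = -0.563259
  x_2 = 0.950000 - (-0.563259)×(0.950000 - (-0.170000))/(-0.563259 - 1.355305)
       = 0.621186
Iteration 2:
  f(0.950000) = -0.563259
  f(0.621186) = -0.083880
  x_3 = 0.621186 - (-0.083880)×(0.621186 - 0.950000)/(-0.083880 - (-0.563259))
       = 0.563652
Iteration 3:
  f(0.621186) = -0.083880
  f(0.563652) = 0.005475
  x_4 = 0.563652 - 0.005475×(0.563652 - 0.621186)/(0.005475 - (-0.083880))
       = 0.567177
Iteration 4:
  f(0.563652) = 0.005475
  f(0.567177) = -0.000053
  x_5 = 0.567177 - (-0.000053)×(0.567177 - 0.563652)/(-0.000053 - 0.005475)
       = 0.567143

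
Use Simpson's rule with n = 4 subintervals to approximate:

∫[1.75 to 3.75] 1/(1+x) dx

f(x) = 1/(1+x)
a = 1.75, b = 3.75, n = 4
h = (b - a)/n = 0.500000

Simpson's rule: (h/3)[f(x₀) + 4f(x₁) + 2f(x₂) + ... + f(xₙ)]

x_0 = 1.7500, f(x_0) = 0.363636, coefficient = 1
x_1 = 2.2500, f(x_1) = 0.307692, coefficient = 4
x_2 = 2.7500, f(x_2) = 0.266667, coefficient = 2
x_3 = 3.2500, f(x_3) = 0.235294, coefficient = 4
x_4 = 3.7500, f(x_4) = 0.210526, coefficient = 1

I ≈ (0.500000/3) × 3.279442 = 0.546574
Exact value: 0.546544
Error: 0.000030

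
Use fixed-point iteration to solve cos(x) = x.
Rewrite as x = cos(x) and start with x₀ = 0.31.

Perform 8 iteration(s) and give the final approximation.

Equation: cos(x) = x
Fixed-point form: x = cos(x)
x₀ = 0.31

x_1 = g(0.310000) = 0.952334
x_2 = g(0.952334) = 0.579783
x_3 = g(0.579783) = 0.836581
x_4 = g(0.836581) = 0.670005
x_5 = g(0.670005) = 0.783819
x_6 = g(0.783819) = 0.708223
x_7 = g(0.708223) = 0.759519
x_8 = g(0.759519) = 0.725167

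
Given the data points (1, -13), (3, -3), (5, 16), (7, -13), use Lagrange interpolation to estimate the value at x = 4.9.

Lagrange interpolation formula:
P(x) = Σ yᵢ × Lᵢ(x)
where Lᵢ(x) = Π_{j≠i} (x - xⱼ)/(xᵢ - xⱼ)

L_0(4.9) = (4.9 - 3)/(1 - 3) × (4.9 - 5)/(1 - 5) × (4.9 - 7)/(1 - 7) = -0.008312
L_1(4.9) = (4.9 - 1)/(3 - 1) × (4.9 - 5)/(3 - 5) × (4.9 - 7)/(3 - 7) = 0.051187
L_2(4.9) = (4.9 - 1)/(5 - 1) × (4.9 - 3)/(5 - 3) × (4.9 - 7)/(5 - 7) = 0.972563
L_3(4.9) = (4.9 - 1)/(7 - 1) × (4.9 - 3)/(7 - 3) × (4.9 - 5)/(7 - 5) = -0.015437

P(4.9) = (-13)×L_0(4.9) + (-3)×L_1(4.9) + 16×L_2(4.9) + (-13)×L_3(4.9)
P(4.9) = 15.716188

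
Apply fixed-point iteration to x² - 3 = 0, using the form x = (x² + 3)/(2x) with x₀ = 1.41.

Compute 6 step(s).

Equation: x² - 3 = 0
Fixed-point form: x = (x² + 3)/(2x)
x₀ = 1.41

x_1 = g(1.410000) = 1.768830
x_2 = g(1.768830) = 1.732433
x_3 = g(1.732433) = 1.732051
x_4 = g(1.732051) = 1.732051
x_5 = g(1.732051) = 1.732051
x_6 = g(1.732051) = 1.732051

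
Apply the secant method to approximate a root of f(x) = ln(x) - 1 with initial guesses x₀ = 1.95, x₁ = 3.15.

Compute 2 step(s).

f(x) = ln(x) - 1
x₀ = 1.95, x₁ = 3.15

Secant formula: x_{n+1} = x_n - f(x_n)(x_n - x_{n-1})/(f(x_n) - f(x_{n-1}))

Iteration 1:
  f(1.950000) = -0.332171
  f(3.150000) = 0.147402
  x_2 = 3.150000 - 0.147402×(3.150000 - 1.950000)/(0.147402 - (-0.332171))
       = 2.781166
Iteration 2:
  f(3.150000) = 0.147402
  f(2.781166) = 0.022870
  x_3 = 2.781166 - 0.022870×(2.781166 - 3.150000)/(0.022870 - 0.147402)
       = 2.713430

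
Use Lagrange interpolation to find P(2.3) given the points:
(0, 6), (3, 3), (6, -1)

Lagrange interpolation formula:
P(x) = Σ yᵢ × Lᵢ(x)
where Lᵢ(x) = Π_{j≠i} (x - xⱼ)/(xᵢ - xⱼ)

L_0(2.3) = (2.3 - 3)/(0 - 3) × (2.3 - 6)/(0 - 6) = 0.143889
L_1(2.3) = (2.3 - 0)/(3 - 0) × (2.3 - 6)/(3 - 6) = 0.945556
L_2(2.3) = (2.3 - 0)/(6 - 0) × (2.3 - 3)/(6 - 3) = -0.089444

P(2.3) = 6×L_0(2.3) + 3×L_1(2.3) + (-1)×L_2(2.3)
P(2.3) = 3.789444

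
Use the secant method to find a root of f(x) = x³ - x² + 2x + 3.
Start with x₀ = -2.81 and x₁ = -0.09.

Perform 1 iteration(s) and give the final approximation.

f(x) = x³ - x² + 2x + 3
x₀ = -2.81, x₁ = -0.09

Secant formula: x_{n+1} = x_n - f(x_n)(x_n - x_{n-1})/(f(x_n) - f(x_{n-1}))

Iteration 1:
  f(-2.810000) = -32.704141
  f(-0.090000) = 2.811171
  x_2 = -0.090000 - 2.811171×(-0.090000 - (-2.810000))/(2.811171 - (-32.704141))
       = -0.305298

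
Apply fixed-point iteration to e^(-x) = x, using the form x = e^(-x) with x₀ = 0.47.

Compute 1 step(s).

Equation: e^(-x) = x
Fixed-point form: x = e^(-x)
x₀ = 0.47

x_1 = g(0.470000) = 0.625002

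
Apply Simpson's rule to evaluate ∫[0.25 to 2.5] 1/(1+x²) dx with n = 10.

f(x) = 1/(1+x²)
a = 0.25, b = 2.5, n = 10
h = (b - a)/n = 0.225000

Simpson's rule: (h/3)[f(x₀) + 4f(x₁) + 2f(x₂) + ... + f(xₙ)]

x_0 = 0.2500, f(x_0) = 0.941176, coefficient = 1
x_1 = 0.4750, f(x_1) = 0.815910, coefficient = 4
x_2 = 0.7000, f(x_2) = 0.671141, coefficient = 2
x_3 = 0.9250, f(x_3) = 0.538902, coefficient = 4
x_4 = 1.1500, f(x_4) = 0.430571, coefficient = 2
x_5 = 1.3750, f(x_5) = 0.345946, coefficient = 4
x_6 = 1.6000, f(x_6) = 0.280899, coefficient = 2
x_7 = 1.8250, f(x_7) = 0.230914, coefficient = 4
x_8 = 2.0500, f(x_8) = 0.192215, coefficient = 2
x_9 = 2.2750, f(x_9) = 0.161927, coefficient = 4
x_10 = 2.5000, f(x_10) = 0.137931, coefficient = 1

I ≈ (0.225000/3) × 12.603153 = 0.945237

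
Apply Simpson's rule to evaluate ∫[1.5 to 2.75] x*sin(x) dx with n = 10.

f(x) = x*sin(x)
a = 1.5, b = 2.75, n = 10
h = (b - a)/n = 0.125000

Simpson's rule: (h/3)[f(x₀) + 4f(x₁) + 2f(x₂) + ... + f(xₙ)]

x_0 = 1.5000, f(x_0) = 1.496242, coefficient = 1
x_1 = 1.6250, f(x_1) = 1.622613, coefficient = 4
x_2 = 1.7500, f(x_2) = 1.721975, coefficient = 2
x_3 = 1.8750, f(x_3) = 1.788911, coefficient = 4
x_4 = 2.0000, f(x_4) = 1.818595, coefficient = 2
x_5 = 2.1250, f(x_5) = 1.806930, coefficient = 4
x_6 = 2.2500, f(x_6) = 1.750665, coefficient = 2
x_7 = 2.3750, f(x_7) = 1.647502, coefficient = 4
x_8 = 2.5000, f(x_8) = 1.496180, coefficient = 2
x_9 = 2.6250, f(x_9) = 1.296541, coefficient = 4
x_10 = 2.7500, f(x_10) = 1.049568, coefficient = 1

I ≈ (0.125000/3) × 48.770627 = 2.032109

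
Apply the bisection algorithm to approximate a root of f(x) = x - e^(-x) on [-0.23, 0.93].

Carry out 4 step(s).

f(x) = x - e^(-x)
Initial interval: [-0.23, 0.93]

Iteration 1:
  c_1 = (-0.230000 + 0.930000)/2 = 0.350000
  f(c_1) = f(0.350000) = -0.354688
  f(a) × f(c) ≥ 0, new interval: [0.350000, 0.930000]
Iteration 2:
  c_2 = (0.350000 + 0.930000)/2 = 0.640000
  f(c_2) = f(0.640000) = 0.112708
  f(a) × f(c) < 0, new interval: [0.350000, 0.640000]
Iteration 3:
  c_3 = (0.350000 + 0.640000)/2 = 0.495000
  f(c_3) = f(0.495000) = -0.114571
  f(a) × f(c) ≥ 0, new interval: [0.495000, 0.640000]
Iteration 4:
  c_4 = (0.495000 + 0.640000)/2 = 0.567500
  f(c_4) = f(0.567500) = 0.000559
  f(a) × f(c) < 0, new interval: [0.495000, 0.567500]

After 4 iteration(s), the approximation is c_4 = 0.567500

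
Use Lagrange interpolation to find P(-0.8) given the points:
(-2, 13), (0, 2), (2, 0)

Lagrange interpolation formula:
P(x) = Σ yᵢ × Lᵢ(x)
where Lᵢ(x) = Π_{j≠i} (x - xⱼ)/(xᵢ - xⱼ)

L_0(-0.8) = (-0.8 - 0)/(-2 - 0) × (-0.8 - 2)/(-2 - 2) = 0.280000
L_1(-0.8) = (-0.8 - (-2))/(0 - (-2)) × (-0.8 - 2)/(0 - 2) = 0.840000
L_2(-0.8) = (-0.8 - (-2))/(2 - (-2)) × (-0.8 - 0)/(2 - 0) = -0.120000

P(-0.8) = 13×L_0(-0.8) + 2×L_1(-0.8) + 0×L_2(-0.8)
P(-0.8) = 5.320000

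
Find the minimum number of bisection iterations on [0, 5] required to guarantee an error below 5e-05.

We need (b-a)/2^n ≤ 5e-05
(5 - 0)/2^n ≤ 5e-05
5/2^n ≤ 5e-05
2^n ≥ 100000
n ≥ log₂(100000) = 16.61
n ≥ 17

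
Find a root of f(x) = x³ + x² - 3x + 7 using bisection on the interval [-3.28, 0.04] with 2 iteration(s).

f(x) = x³ + x² - 3x + 7
Initial interval: [-3.28, 0.04]

Iteration 1:
  c_1 = (-3.280000 + 0.040000)/2 = -1.620000
  f(c_1) = f(-1.620000) = 10.232872
  f(a) × f(c) < 0, new interval: [-3.280000, -1.620000]
Iteration 2:
  c_2 = (-3.280000 + (-1.620000))/2 = -2.450000
  f(c_2) = f(-2.450000) = 5.646375
  f(a) × f(c) < 0, new interval: [-3.280000, -2.450000]

After 2 iteration(s), the approximation is c_2 = -2.450000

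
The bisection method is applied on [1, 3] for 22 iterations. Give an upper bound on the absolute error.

Bisection error bound: |error| ≤ (b-a)/2^n
|error| ≤ (3 - 1)/2^22 = 2/2^22
|error| ≤ 0.0000004768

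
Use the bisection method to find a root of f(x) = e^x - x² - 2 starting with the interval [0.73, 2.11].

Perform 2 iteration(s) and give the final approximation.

f(x) = e^x - x² - 2
Initial interval: [0.73, 2.11]

Iteration 1:
  c_1 = (0.730000 + 2.110000)/2 = 1.420000
  f(c_1) = f(1.420000) = 0.120720
  f(a) × f(c) < 0, new interval: [0.730000, 1.420000]
Iteration 2:
  c_2 = (0.730000 + 1.420000)/2 = 1.075000
  f(c_2) = f(1.075000) = -0.225632
  f(a) × f(c) ≥ 0, new interval: [1.075000, 1.420000]

After 2 iteration(s), the approximation is c_2 = 1.075000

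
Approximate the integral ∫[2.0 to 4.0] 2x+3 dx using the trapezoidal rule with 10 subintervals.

f(x) = 2x+3
a = 2.0, b = 4.0, n = 10
h = (b - a)/n = 0.200000

Trapezoidal rule: (h/2)[f(x₀) + 2f(x₁) + 2f(x₂) + ... + f(xₙ)]

x_0 = 2.0000, f(x_0) = 7.000000, coefficient = 1
x_1 = 2.2000, f(x_1) = 7.400000, coefficient = 2
x_2 = 2.4000, f(x_2) = 7.800000, coefficient = 2
x_3 = 2.6000, f(x_3) = 8.200000, coefficient = 2
x_4 = 2.8000, f(x_4) = 8.600000, coefficient = 2
x_5 = 3.0000, f(x_5) = 9.000000, coefficient = 2
x_6 = 3.2000, f(x_6) = 9.400000, coefficient = 2
x_7 = 3.4000, f(x_7) = 9.800000, coefficient = 2
x_8 = 3.6000, f(x_8) = 10.200000, coefficient = 2
x_9 = 3.8000, f(x_9) = 10.600000, coefficient = 2
x_10 = 4.0000, f(x_10) = 11.000000, coefficient = 1

I ≈ (0.200000/2) × 180.000000 = 18.000000
Exact value: 18.000000
Error: 0.000000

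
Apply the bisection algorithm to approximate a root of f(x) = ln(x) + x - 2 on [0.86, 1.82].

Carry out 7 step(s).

f(x) = ln(x) + x - 2
Initial interval: [0.86, 1.82]

Iteration 1:
  c_1 = (0.860000 + 1.820000)/2 = 1.340000
  f(c_1) = f(1.340000) = -0.367330
  f(a) × f(c) ≥ 0, new interval: [1.340000, 1.820000]
Iteration 2:
  c_2 = (1.340000 + 1.820000)/2 = 1.580000
  f(c_2) = f(1.580000) = 0.037425
  f(a) × f(c) < 0, new interval: [1.340000, 1.580000]
Iteration 3:
  c_3 = (1.340000 + 1.580000)/2 = 1.460000
  f(c_3) = f(1.460000) = -0.161564
  f(a) × f(c) ≥ 0, new interval: [1.460000, 1.580000]
Iteration 4:
  c_4 = (1.460000 + 1.580000)/2 = 1.520000
  f(c_4) = f(1.520000) = -0.061290
  f(a) × f(c) ≥ 0, new interval: [1.520000, 1.580000]
Iteration 5:
  c_5 = (1.520000 + 1.580000)/2 = 1.550000
  f(c_5) = f(1.550000) = -0.011745
  f(a) × f(c) ≥ 0, new interval: [1.550000, 1.580000]
Iteration 6:
  c_6 = (1.550000 + 1.580000)/2 = 1.565000
  f(c_6) = f(1.565000) = 0.012886
  f(a) × f(c) < 0, new interval: [1.550000, 1.565000]
Iteration 7:
  c_7 = (1.550000 + 1.565000)/2 = 1.557500
  f(c_7) = f(1.557500) = 0.000582
  f(a) × f(c) < 0, new interval: [1.550000, 1.557500]

After 7 iteration(s), the approximation is c_7 = 1.557500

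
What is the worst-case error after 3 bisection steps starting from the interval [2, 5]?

Bisection error bound: |error| ≤ (b-a)/2^n
|error| ≤ (5 - 2)/2^3 = 3/2^3
|error| ≤ 0.3750000000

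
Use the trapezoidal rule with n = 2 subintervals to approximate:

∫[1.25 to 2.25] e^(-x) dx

f(x) = e^(-x)
a = 1.25, b = 2.25, n = 2
h = (b - a)/n = 0.500000

Trapezoidal rule: (h/2)[f(x₀) + 2f(x₁) + 2f(x₂) + ... + f(xₙ)]

x_0 = 1.2500, f(x_0) = 0.286505, coefficient = 1
x_1 = 1.7500, f(x_1) = 0.173774, coefficient = 2
x_2 = 2.2500, f(x_2) = 0.105399, coefficient = 1

I ≈ (0.500000/2) × 0.739452 = 0.184863
Exact value: 0.181106
Error: 0.003757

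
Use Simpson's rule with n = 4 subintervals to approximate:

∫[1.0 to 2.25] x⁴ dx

f(x) = x⁴
a = 1.0, b = 2.25, n = 4
h = (b - a)/n = 0.312500

Simpson's rule: (h/3)[f(x₀) + 4f(x₁) + 2f(x₂) + ... + f(xₙ)]

x_0 = 1.0000, f(x_0) = 1.000000, coefficient = 1
x_1 = 1.3125, f(x_1) = 2.967545, coefficient = 4
x_2 = 1.6250, f(x_2) = 6.972900, coefficient = 2
x_3 = 1.9375, f(x_3) = 14.091812, coefficient = 4
x_4 = 2.2500, f(x_4) = 25.628906, coefficient = 1

I ≈ (0.312500/3) × 108.812134 = 11.334597
Exact value: 11.333008
Error: 0.001589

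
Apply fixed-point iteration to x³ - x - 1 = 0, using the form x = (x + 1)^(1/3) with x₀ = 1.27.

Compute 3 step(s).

Equation: x³ - x - 1 = 0
Fixed-point form: x = (x + 1)^(1/3)
x₀ = 1.27

x_1 = g(1.270000) = 1.314242
x_2 = g(1.314242) = 1.322725
x_3 = g(1.322725) = 1.324339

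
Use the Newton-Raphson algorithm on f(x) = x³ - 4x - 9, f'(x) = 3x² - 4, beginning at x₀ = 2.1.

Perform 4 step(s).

f(x) = x³ - 4x - 9
f'(x) = 3x² - 4
x₀ = 2.1

Newton-Raphson formula: x_{n+1} = x_n - f(x_n)/f'(x_n)

Iteration 1:
  f(2.100000) = -8.139000
  f'(2.100000) = 9.230000
  x_1 = 2.100000 - (-8.139000)/9.230000 = 2.981798
Iteration 2:
  f(2.981798) = 5.584341
  f'(2.981798) = 22.673367
  x_2 = 2.981798 - 5.584341/22.673367 = 2.735503
Iteration 3:
  f(2.735503) = 0.527699
  f'(2.735503) = 18.448935
  x_3 = 2.735503 - 0.527699/18.448935 = 2.706900
Iteration 4:
  f(2.706900) = 0.006691
  f'(2.706900) = 17.981924
  x_4 = 2.706900 - 0.006691/17.981924 = 2.706528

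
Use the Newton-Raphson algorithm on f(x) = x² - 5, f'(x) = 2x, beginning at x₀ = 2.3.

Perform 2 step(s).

f(x) = x² - 5
f'(x) = 2x
x₀ = 2.3

Newton-Raphson formula: x_{n+1} = x_n - f(x_n)/f'(x_n)

Iteration 1:
  f(2.300000) = 0.290000
  f'(2.300000) = 4.600000
  x_1 = 2.300000 - 0.290000/4.600000 = 2.236957
Iteration 2:
  f(2.236957) = 0.003974
  f'(2.236957) = 4.473913
  x_2 = 2.236957 - 0.003974/4.473913 = 2.236068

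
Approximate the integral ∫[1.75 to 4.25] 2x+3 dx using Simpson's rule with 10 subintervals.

f(x) = 2x+3
a = 1.75, b = 4.25, n = 10
h = (b - a)/n = 0.250000

Simpson's rule: (h/3)[f(x₀) + 4f(x₁) + 2f(x₂) + ... + f(xₙ)]

x_0 = 1.7500, f(x_0) = 6.500000, coefficient = 1
x_1 = 2.0000, f(x_1) = 7.000000, coefficient = 4
x_2 = 2.2500, f(x_2) = 7.500000, coefficient = 2
x_3 = 2.5000, f(x_3) = 8.000000, coefficient = 4
x_4 = 2.7500, f(x_4) = 8.500000, coefficient = 2
x_5 = 3.0000, f(x_5) = 9.000000, coefficient = 4
x_6 = 3.2500, f(x_6) = 9.500000, coefficient = 2
x_7 = 3.5000, f(x_7) = 10.000000, coefficient = 4
x_8 = 3.7500, f(x_8) = 10.500000, coefficient = 2
x_9 = 4.0000, f(x_9) = 11.000000, coefficient = 4
x_10 = 4.2500, f(x_10) = 11.500000, coefficient = 1

I ≈ (0.250000/3) × 270.000000 = 22.500000
Exact value: 22.500000
Error: 0.000000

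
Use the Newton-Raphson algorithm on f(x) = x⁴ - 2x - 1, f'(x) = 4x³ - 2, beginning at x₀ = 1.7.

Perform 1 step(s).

f(x) = x⁴ - 2x - 1
f'(x) = 4x³ - 2
x₀ = 1.7

Newton-Raphson formula: x_{n+1} = x_n - f(x_n)/f'(x_n)

Iteration 1:
  f(1.700000) = 3.952100
  f'(1.700000) = 17.652000
  x_1 = 1.700000 - 3.952100/17.652000 = 1.476110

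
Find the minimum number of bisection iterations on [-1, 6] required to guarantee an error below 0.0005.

We need (b-a)/2^n ≤ 0.0005
(6 - (-1))/2^n ≤ 0.0005
7/2^n ≤ 0.0005
2^n ≥ 14000
n ≥ log₂(14000) = 13.77
n ≥ 14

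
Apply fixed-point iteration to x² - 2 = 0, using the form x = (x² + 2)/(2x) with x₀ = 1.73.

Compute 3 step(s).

Equation: x² - 2 = 0
Fixed-point form: x = (x² + 2)/(2x)
x₀ = 1.73

x_1 = g(1.730000) = 1.443035
x_2 = g(1.443035) = 1.414501
x_3 = g(1.414501) = 1.414214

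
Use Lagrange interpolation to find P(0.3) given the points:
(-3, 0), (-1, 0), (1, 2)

Lagrange interpolation formula:
P(x) = Σ yᵢ × Lᵢ(x)
where Lᵢ(x) = Π_{j≠i} (x - xⱼ)/(xᵢ - xⱼ)

L_0(0.3) = (0.3 - (-1))/(-3 - (-1)) × (0.3 - 1)/(-3 - 1) = -0.113750
L_1(0.3) = (0.3 - (-3))/(-1 - (-3)) × (0.3 - 1)/(-1 - 1) = 0.577500
L_2(0.3) = (0.3 - (-3))/(1 - (-3)) × (0.3 - (-1))/(1 - (-1)) = 0.536250

P(0.3) = 0×L_0(0.3) + 0×L_1(0.3) + 2×L_2(0.3)
P(0.3) = 1.072500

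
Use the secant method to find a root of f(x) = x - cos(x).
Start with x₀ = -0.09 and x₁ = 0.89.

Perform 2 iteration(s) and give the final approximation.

f(x) = x - cos(x)
x₀ = -0.09, x₁ = 0.89

Secant formula: x_{n+1} = x_n - f(x_n)(x_n - x_{n-1})/(f(x_n) - f(x_{n-1}))

Iteration 1:
  f(-0.090000) = -1.085953
  f(0.890000) = 0.260588
  x_2 = 0.890000 - 0.260588×(0.890000 - (-0.090000))/(0.260588 - (-1.085953))
       = 0.700346
Iteration 2:
  f(0.890000) = 0.260588
  f(0.700346) = -0.064272
  x_3 = 0.700346 - (-0.064272)×(0.700346 - 0.890000)/(-0.064272 - 0.260588)
       = 0.737869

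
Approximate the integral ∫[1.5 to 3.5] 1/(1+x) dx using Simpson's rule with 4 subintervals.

f(x) = 1/(1+x)
a = 1.5, b = 3.5, n = 4
h = (b - a)/n = 0.500000

Simpson's rule: (h/3)[f(x₀) + 4f(x₁) + 2f(x₂) + ... + f(xₙ)]

x_0 = 1.5000, f(x_0) = 0.400000, coefficient = 1
x_1 = 2.0000, f(x_1) = 0.333333, coefficient = 4
x_2 = 2.5000, f(x_2) = 0.285714, coefficient = 2
x_3 = 3.0000, f(x_3) = 0.250000, coefficient = 4
x_4 = 3.5000, f(x_4) = 0.222222, coefficient = 1

I ≈ (0.500000/3) × 3.526984 = 0.587831
Exact value: 0.587787
Error: 0.000044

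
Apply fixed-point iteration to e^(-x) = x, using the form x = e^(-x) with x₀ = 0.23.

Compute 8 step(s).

Equation: e^(-x) = x
Fixed-point form: x = e^(-x)
x₀ = 0.23

x_1 = g(0.230000) = 0.794534
x_2 = g(0.794534) = 0.451792
x_3 = g(0.451792) = 0.636487
x_4 = g(0.636487) = 0.529148
x_5 = g(0.529148) = 0.589107
x_6 = g(0.589107) = 0.554823
x_7 = g(0.554823) = 0.574174
x_8 = g(0.574174) = 0.563170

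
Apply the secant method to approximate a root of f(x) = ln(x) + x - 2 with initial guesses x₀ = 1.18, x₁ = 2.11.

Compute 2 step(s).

f(x) = ln(x) + x - 2
x₀ = 1.18, x₁ = 2.11

Secant formula: x_{n+1} = x_n - f(x_n)(x_n - x_{n-1})/(f(x_n) - f(x_{n-1}))

Iteration 1:
  f(1.180000) = -0.654486
  f(2.110000) = 0.856688
  x_2 = 2.110000 - 0.856688×(2.110000 - 1.180000)/(0.856688 - (-0.654486))
       = 1.582781
Iteration 2:
  f(2.110000) = 0.856688
  f(1.582781) = 0.041964
  x_3 = 1.582781 - 0.041964×(1.582781 - 2.110000)/(0.041964 - 0.856688)
       = 1.555625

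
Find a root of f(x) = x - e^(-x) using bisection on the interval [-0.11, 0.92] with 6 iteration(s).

f(x) = x - e^(-x)
Initial interval: [-0.11, 0.92]

Iteration 1:
  c_1 = (-0.110000 + 0.920000)/2 = 0.405000
  f(c_1) = f(0.405000) = -0.261977
  f(a) × f(c) ≥ 0, new interval: [0.405000, 0.920000]
Iteration 2:
  c_2 = (0.405000 + 0.920000)/2 = 0.662500
  f(c_2) = f(0.662500) = 0.146939
  f(a) × f(c) < 0, new interval: [0.405000, 0.662500]
Iteration 3:
  c_3 = (0.405000 + 0.662500)/2 = 0.533750
  f(c_3) = f(0.533750) = -0.052652
  f(a) × f(c) ≥ 0, new interval: [0.533750, 0.662500]
Iteration 4:
  c_4 = (0.533750 + 0.662500)/2 = 0.598125
  f(c_4) = f(0.598125) = 0.048283
  f(a) × f(c) < 0, new interval: [0.533750, 0.598125]
Iteration 5:
  c_5 = (0.533750 + 0.598125)/2 = 0.565937
  f(c_5) = f(0.565937) = -0.001890
  f(a) × f(c) ≥ 0, new interval: [0.565937, 0.598125]
Iteration 6:
  c_6 = (0.565937 + 0.598125)/2 = 0.582031
  f(c_6) = f(0.582031) = 0.023269
  f(a) × f(c) < 0, new interval: [0.565937, 0.582031]

After 6 iteration(s), the approximation is c_6 = 0.582031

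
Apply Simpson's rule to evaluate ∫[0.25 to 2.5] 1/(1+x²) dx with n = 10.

f(x) = 1/(1+x²)
a = 0.25, b = 2.5, n = 10
h = (b - a)/n = 0.225000

Simpson's rule: (h/3)[f(x₀) + 4f(x₁) + 2f(x₂) + ... + f(xₙ)]

x_0 = 0.2500, f(x_0) = 0.941176, coefficient = 1
x_1 = 0.4750, f(x_1) = 0.815910, coefficient = 4
x_2 = 0.7000, f(x_2) = 0.671141, coefficient = 2
x_3 = 0.9250, f(x_3) = 0.538902, coefficient = 4
x_4 = 1.1500, f(x_4) = 0.430571, coefficient = 2
x_5 = 1.3750, f(x_5) = 0.345946, coefficient = 4
x_6 = 1.6000, f(x_6) = 0.280899, coefficient = 2
x_7 = 1.8250, f(x_7) = 0.230914, coefficient = 4
x_8 = 2.0500, f(x_8) = 0.192215, coefficient = 2
x_9 = 2.2750, f(x_9) = 0.161927, coefficient = 4
x_10 = 2.5000, f(x_10) = 0.137931, coefficient = 1

I ≈ (0.225000/3) × 12.603153 = 0.945237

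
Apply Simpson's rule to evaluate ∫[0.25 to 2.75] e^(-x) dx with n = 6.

f(x) = e^(-x)
a = 0.25, b = 2.75, n = 6
h = (b - a)/n = 0.416667

Simpson's rule: (h/3)[f(x₀) + 4f(x₁) + 2f(x₂) + ... + f(xₙ)]

x_0 = 0.2500, f(x_0) = 0.778801, coefficient = 1
x_1 = 0.6667, f(x_1) = 0.513417, coefficient = 4
x_2 = 1.0833, f(x_2) = 0.338465, coefficient = 2
x_3 = 1.5000, f(x_3) = 0.223130, coefficient = 4
x_4 = 1.9167, f(x_4) = 0.147096, coefficient = 2
x_5 = 2.3333, f(x_5) = 0.096972, coefficient = 4
x_6 = 2.7500, f(x_6) = 0.063928, coefficient = 1

I ≈ (0.416667/3) × 5.147929 = 0.714990
Exact value: 0.714873
Error: 0.000117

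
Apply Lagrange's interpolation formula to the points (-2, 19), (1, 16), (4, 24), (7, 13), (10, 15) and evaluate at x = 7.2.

Lagrange interpolation formula:
P(x) = Σ yᵢ × Lᵢ(x)
where Lᵢ(x) = Π_{j≠i} (x - xⱼ)/(xᵢ - xⱼ)

L_0(7.2) = (7.2 - 1)/(-2 - 1) × (7.2 - 4)/(-2 - 4) × (7.2 - 7)/(-2 - 7) × (7.2 - 10)/(-2 - 10) = -0.005715
L_1(7.2) = (7.2 - (-2))/(1 - (-2)) × (7.2 - 4)/(1 - 4) × (7.2 - 7)/(1 - 7) × (7.2 - 10)/(1 - 10) = 0.033923
L_2(7.2) = (7.2 - (-2))/(4 - (-2)) × (7.2 - 1)/(4 - 1) × (7.2 - 7)/(4 - 7) × (7.2 - 10)/(4 - 10) = -0.098588
L_3(7.2) = (7.2 - (-2))/(7 - (-2)) × (7.2 - 1)/(7 - 1) × (7.2 - 4)/(7 - 4) × (7.2 - 10)/(7 - 10) = 1.051602
L_4(7.2) = (7.2 - (-2))/(10 - (-2)) × (7.2 - 1)/(10 - 1) × (7.2 - 4)/(10 - 4) × (7.2 - 7)/(10 - 7) = 0.018779

P(7.2) = 19×L_0(7.2) + 16×L_1(7.2) + 24×L_2(7.2) + 13×L_3(7.2) + 15×L_4(7.2)
P(7.2) = 12.020570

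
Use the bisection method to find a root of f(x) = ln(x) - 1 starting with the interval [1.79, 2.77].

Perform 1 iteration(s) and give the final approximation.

f(x) = ln(x) - 1
Initial interval: [1.79, 2.77]

Iteration 1:
  c_1 = (1.790000 + 2.770000)/2 = 2.280000
  f(c_1) = f(2.280000) = -0.175825
  f(a) × f(c) ≥ 0, new interval: [2.280000, 2.770000]

After 1 iteration(s), the approximation is c_1 = 2.280000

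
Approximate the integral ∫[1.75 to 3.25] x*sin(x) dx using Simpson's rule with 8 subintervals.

f(x) = x*sin(x)
a = 1.75, b = 3.25, n = 8
h = (b - a)/n = 0.187500

Simpson's rule: (h/3)[f(x₀) + 4f(x₁) + 2f(x₂) + ... + f(xₙ)]

x_0 = 1.7500, f(x_0) = 1.721975, coefficient = 1
x_1 = 1.9375, f(x_1) = 1.808684, coefficient = 4
x_2 = 2.1250, f(x_2) = 1.806930, coefficient = 2
x_3 = 2.3125, f(x_3) = 1.705050, coefficient = 4
x_4 = 2.5000, f(x_4) = 1.496180, coefficient = 2
x_5 = 2.6875, f(x_5) = 1.178864, coefficient = 4
x_6 = 2.8750, f(x_6) = 0.757407, coefficient = 2
x_7 = 3.0625, f(x_7) = 0.241969, coefficient = 4
x_8 = 3.2500, f(x_8) = -0.351634, coefficient = 1

I ≈ (0.187500/3) × 29.229641 = 1.826853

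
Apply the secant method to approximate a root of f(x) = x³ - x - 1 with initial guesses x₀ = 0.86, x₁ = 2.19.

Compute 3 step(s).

f(x) = x³ - x - 1
x₀ = 0.86, x₁ = 2.19

Secant formula: x_{n+1} = x_n - f(x_n)(x_n - x_{n-1})/(f(x_n) - f(x_{n-1}))

Iteration 1:
  f(0.860000) = -1.223944
  f(2.190000) = 7.313459
  x_2 = 2.190000 - 7.313459×(2.190000 - 0.860000)/(7.313459 - (-1.223944))
       = 1.050672
Iteration 2:
  f(2.190000) = 7.313459
  f(1.050672) = -0.890822
  x_3 = 1.050672 - (-0.890822)×(1.050672 - 2.190000)/(-0.890822 - 7.313459)
       = 1.174381
Iteration 3:
  f(1.050672) = -0.890822
  f(1.174381) = -0.554710
  x_4 = 1.174381 - (-0.554710)×(1.174381 - 1.050672)/(-0.554710 - (-0.890822))
       = 1.378546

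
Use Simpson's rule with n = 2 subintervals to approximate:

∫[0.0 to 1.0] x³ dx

f(x) = x³
a = 0.0, b = 1.0, n = 2
h = (b - a)/n = 0.500000

Simpson's rule: (h/3)[f(x₀) + 4f(x₁) + 2f(x₂) + ... + f(xₙ)]

x_0 = 0.0000, f(x_0) = 0.000000, coefficient = 1
x_1 = 0.5000, f(x_1) = 0.125000, coefficient = 4
x_2 = 1.0000, f(x_2) = 1.000000, coefficient = 1

I ≈ (0.500000/3) × 1.500000 = 0.250000
Exact value: 0.250000
Error: 0.000000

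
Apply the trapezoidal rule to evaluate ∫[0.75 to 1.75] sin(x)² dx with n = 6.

f(x) = sin(x)²
a = 0.75, b = 1.75, n = 6
h = (b - a)/n = 0.166667

Trapezoidal rule: (h/2)[f(x₀) + 2f(x₁) + 2f(x₂) + ... + f(xₙ)]

x_0 = 0.7500, f(x_0) = 0.464631, coefficient = 1
x_1 = 0.9167, f(x_1) = 0.629766, coefficient = 2
x_2 = 1.0833, f(x_2) = 0.780615, coefficient = 2
x_3 = 1.2500, f(x_3) = 0.900572, coefficient = 2
x_4 = 1.4167, f(x_4) = 0.976432, coefficient = 2
x_5 = 1.5833, f(x_5) = 0.999843, coefficient = 2
x_6 = 1.7500, f(x_6) = 0.968228, coefficient = 1

I ≈ (0.166667/2) × 10.007313 = 0.833943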